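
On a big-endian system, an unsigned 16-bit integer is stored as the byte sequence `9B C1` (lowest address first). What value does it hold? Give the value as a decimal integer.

Big-endian: lowest address holds the most-significant byte.
The bytes are already most-significant first: 0x9BC1.
0x9BC1 = 39873.

39873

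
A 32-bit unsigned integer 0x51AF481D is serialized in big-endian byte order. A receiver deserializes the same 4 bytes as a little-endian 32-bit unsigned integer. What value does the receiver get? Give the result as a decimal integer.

Stored big-endian, the bytes at ascending addresses are 51 AF 48 1D.
Read back as little-endian, the first byte is least significant, giving 0x1D48AF51.
0x1D48AF51 = 491302737.

491302737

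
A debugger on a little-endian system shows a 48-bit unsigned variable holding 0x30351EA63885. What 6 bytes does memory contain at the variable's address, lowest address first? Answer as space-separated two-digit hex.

85 38 A6 1E 35 30

Split into bytes (most-significant first): 30 35 1E A6 38 85.
Little-endian stores the least-significant byte at the lowest address.
So at ascending addresses the bytes are 85 38 A6 1E 35 30.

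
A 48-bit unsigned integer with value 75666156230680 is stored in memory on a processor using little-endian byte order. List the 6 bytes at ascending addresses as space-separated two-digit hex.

18 18 5D 66 D1 44

75666156230680 in hexadecimal, padded to 48 bits, is 0x44D1665D1818.
Split into bytes (most-significant first): 44 D1 66 5D 18 18.
Little-endian stores the least-significant byte at the lowest address.
So at ascending addresses the bytes are 18 18 5D 66 D1 44.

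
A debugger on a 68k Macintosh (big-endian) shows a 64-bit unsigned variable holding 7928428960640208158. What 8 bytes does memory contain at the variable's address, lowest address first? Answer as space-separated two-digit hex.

7928428960640208158 in hexadecimal, padded to 64 bits, is 0x6E07702211E10D1E.
Split into bytes (most-significant first): 6E 07 70 22 11 E1 0D 1E.
In big-endian order the high byte comes first in memory.
So the memory order matches the most-significant-first order: 6E 07 70 22 11 E1 0D 1E.

6E 07 70 22 11 E1 0D 1E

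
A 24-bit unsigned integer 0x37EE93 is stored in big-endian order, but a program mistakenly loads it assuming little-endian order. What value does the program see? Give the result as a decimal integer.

Stored big-endian, the bytes at ascending addresses are 37 EE 93.
Read back as little-endian, the first byte is least significant, giving 0x93EE37.
0x93EE37 = 9694775.

9694775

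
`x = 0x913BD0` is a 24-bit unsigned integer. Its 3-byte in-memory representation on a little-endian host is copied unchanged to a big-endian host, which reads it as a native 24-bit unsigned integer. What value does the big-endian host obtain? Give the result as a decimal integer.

13646737

Stored little-endian, the bytes at ascending addresses are D0 3B 91.
Read back as big-endian, the last byte is least significant, giving 0xD03B91.
0xD03B91 = 13646737.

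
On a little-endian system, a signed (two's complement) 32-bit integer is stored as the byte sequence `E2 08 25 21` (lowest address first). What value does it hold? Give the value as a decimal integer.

Little-endian: lowest address holds the least-significant byte.
Reassemble most-significant byte first: 21 25 08 E2 → 0x212508E2.
0x212508E2 = 556075234.

556075234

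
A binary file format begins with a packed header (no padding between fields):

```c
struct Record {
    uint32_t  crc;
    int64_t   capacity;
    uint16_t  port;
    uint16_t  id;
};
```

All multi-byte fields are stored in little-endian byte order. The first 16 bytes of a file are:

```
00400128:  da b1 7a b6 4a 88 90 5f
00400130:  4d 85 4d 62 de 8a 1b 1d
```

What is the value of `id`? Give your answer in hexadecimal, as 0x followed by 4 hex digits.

`id` follows `crc` (4 B), `capacity` (8 B), `port` (2 B), so it starts at offset 4 + 8 + 2 = 14 and occupies 2 bytes.
Bytes at offsets 14..15: 1B 1D.
Little-endian stores the least-significant byte at the lowest address.
Reassemble most-significant byte first: 1D 1B → 0x1D1B.

0x1D1B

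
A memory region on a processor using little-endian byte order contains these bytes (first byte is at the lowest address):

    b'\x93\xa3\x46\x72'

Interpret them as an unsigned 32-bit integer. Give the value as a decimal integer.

1917232019

Little-endian: lowest address holds the least-significant byte.
Reassemble most-significant byte first: 72 46 A3 93 → 0x7246A393.
0x7246A393 = 1917232019.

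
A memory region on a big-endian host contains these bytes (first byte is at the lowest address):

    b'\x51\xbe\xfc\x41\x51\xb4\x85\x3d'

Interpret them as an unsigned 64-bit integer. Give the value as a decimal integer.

Big-endian: lowest address holds the most-significant byte.
The bytes are already most-significant first: 0x51BEFC4151B4853D.
0x51BEFC4151B4853D = 5890422720121046333.

5890422720121046333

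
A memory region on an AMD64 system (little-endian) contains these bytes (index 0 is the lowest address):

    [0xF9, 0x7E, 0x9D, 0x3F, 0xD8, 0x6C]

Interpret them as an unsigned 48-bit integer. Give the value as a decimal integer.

In little-endian order the low byte comes first in memory.
Reassemble most-significant byte first: 6C D8 3F 9D 7E F9 → 0x6CD83F9D7EF9.
0x6CD83F9D7EF9 = 119676036022009.

119676036022009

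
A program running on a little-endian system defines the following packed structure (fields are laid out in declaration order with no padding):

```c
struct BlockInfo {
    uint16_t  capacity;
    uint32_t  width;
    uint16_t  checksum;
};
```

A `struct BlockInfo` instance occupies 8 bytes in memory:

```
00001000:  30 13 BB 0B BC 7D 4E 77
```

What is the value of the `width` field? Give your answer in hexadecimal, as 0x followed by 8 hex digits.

`width` follows `capacity` (2 bytes), so it starts at byte offset 2 and occupies 4 bytes.
Bytes at offsets 2..5: BB 0B BC 7D.
Little-endian: lowest address holds the least-significant byte.
Reassemble most-significant byte first: 7D BC 0B BB → 0x7DBC0BBB.

0x7DBC0BBB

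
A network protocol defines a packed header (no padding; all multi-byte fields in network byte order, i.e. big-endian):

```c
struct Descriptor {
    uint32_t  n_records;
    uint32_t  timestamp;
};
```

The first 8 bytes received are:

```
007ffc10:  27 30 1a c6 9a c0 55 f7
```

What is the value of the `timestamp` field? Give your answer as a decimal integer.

`timestamp` follows `n_records` (4 bytes), so it starts at byte offset 4 and occupies 4 bytes.
Bytes at offsets 4..7: 9A C0 55 F7.
In big-endian order the high byte comes first in memory.
The bytes are already most-significant first: 0x9AC055F7.
0x9AC055F7 = 2596296183.

2596296183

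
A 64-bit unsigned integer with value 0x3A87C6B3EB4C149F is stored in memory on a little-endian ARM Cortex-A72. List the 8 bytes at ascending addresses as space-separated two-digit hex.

Split into bytes (most-significant first): 3A 87 C6 B3 EB 4C 14 9F.
Little-endian: lowest address holds the least-significant byte.
So at ascending addresses the bytes are 9F 14 4C EB B3 C6 87 3A.

9F 14 4C EB B3 C6 87 3A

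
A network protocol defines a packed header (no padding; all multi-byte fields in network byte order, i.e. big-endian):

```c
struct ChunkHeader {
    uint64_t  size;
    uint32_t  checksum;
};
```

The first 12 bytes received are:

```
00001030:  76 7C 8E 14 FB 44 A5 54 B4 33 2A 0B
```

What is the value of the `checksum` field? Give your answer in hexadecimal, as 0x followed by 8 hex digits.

`checksum` follows `size` (8 bytes), so it starts at byte offset 8 and occupies 4 bytes.
Bytes at offsets 8..11: B4 33 2A 0B.
Big-endian: lowest address holds the most-significant byte.
The bytes are already most-significant first: 0xB4332A0B.

0xB4332A0B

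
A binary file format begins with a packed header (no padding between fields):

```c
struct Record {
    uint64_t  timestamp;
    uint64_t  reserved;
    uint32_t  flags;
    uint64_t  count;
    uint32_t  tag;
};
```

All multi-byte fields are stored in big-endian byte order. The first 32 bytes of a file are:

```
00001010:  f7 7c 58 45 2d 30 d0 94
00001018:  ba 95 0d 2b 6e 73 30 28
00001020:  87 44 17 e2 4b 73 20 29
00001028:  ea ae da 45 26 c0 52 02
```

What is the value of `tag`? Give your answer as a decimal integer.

`tag` follows `timestamp` (8 B), `reserved` (8 B), `flags` (4 B), `count` (8 B), so it starts at offset 8 + 8 + 4 + 8 = 28 and occupies 4 bytes.
Bytes at offsets 28..31: 26 C0 52 02.
Big-endian stores the most-significant byte at the lowest address.
The bytes are already most-significant first: 0x26C05202.
0x26C05202 = 650138114.

650138114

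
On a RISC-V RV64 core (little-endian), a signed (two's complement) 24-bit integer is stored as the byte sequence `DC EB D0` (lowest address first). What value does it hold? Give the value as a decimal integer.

Little-endian stores the least-significant byte at the lowest address.
Reassemble most-significant byte first: D0 EB DC → 0xD0EBDC.
Top bit is set, so as a signed 24-bit value this is 0xD0EBDC − 2^24 = -3085348.

-3085348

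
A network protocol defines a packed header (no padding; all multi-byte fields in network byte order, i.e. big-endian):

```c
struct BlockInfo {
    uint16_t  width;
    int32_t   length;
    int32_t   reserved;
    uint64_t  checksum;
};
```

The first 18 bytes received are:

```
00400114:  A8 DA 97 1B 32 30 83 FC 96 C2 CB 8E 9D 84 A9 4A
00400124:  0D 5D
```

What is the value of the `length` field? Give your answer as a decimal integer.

`length` follows `width` (2 bytes), so it starts at byte offset 2 and occupies 4 bytes.
Bytes at offsets 2..5: 97 1B 32 30.
In big-endian order the high byte comes first in memory.
The bytes are already most-significant first: 0x971B3230.
Top bit is set, so as a signed 32-bit value this is 0x971B3230 − 2^32 = -1759825360.

-1759825360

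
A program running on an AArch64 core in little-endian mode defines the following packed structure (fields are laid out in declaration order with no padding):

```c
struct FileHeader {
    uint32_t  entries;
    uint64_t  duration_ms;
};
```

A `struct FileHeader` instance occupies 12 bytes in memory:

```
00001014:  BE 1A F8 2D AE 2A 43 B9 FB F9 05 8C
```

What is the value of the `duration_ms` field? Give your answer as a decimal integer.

`duration_ms` follows `entries` (4 bytes), so it starts at byte offset 4 and occupies 8 bytes.
Bytes at offsets 4..11: AE 2A 43 B9 FB F9 05 8C.
Little-endian stores the least-significant byte at the lowest address.
Reassemble most-significant byte first: 8C 05 F9 FB B9 43 2A AE → 0x8C05F9FBB9432AAE.
0x8C05F9FBB9432AAE = 10089745399733758638.

10089745399733758638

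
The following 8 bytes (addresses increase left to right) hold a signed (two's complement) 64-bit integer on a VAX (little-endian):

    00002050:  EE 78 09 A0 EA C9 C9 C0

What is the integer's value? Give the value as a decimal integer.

-4554887538564040466

In little-endian order the low byte comes first in memory.
Reassemble most-significant byte first: C0 C9 C9 EA A0 09 78 EE → 0xC0C9C9EAA00978EE.
Top bit is set, so as a signed 64-bit value this is 0xC0C9C9EAA00978EE − 2^64 = -4554887538564040466.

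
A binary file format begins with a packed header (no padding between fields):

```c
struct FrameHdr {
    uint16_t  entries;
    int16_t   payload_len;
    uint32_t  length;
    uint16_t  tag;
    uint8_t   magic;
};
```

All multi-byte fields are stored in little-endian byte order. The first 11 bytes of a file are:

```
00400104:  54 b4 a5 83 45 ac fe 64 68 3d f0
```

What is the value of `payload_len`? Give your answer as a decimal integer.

-31835

`payload_len` follows `entries` (2 bytes), so it starts at byte offset 2 and occupies 2 bytes.
Bytes at offsets 2..3: A5 83.
Little-endian: lowest address holds the least-significant byte.
Reassemble most-significant byte first: 83 A5 → 0x83A5.
Top bit is set, so as a signed 16-bit value this is 0x83A5 − 2^16 = -31835.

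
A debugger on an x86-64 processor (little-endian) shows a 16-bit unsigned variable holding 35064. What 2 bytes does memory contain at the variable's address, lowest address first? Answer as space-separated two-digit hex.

F8 88

35064 in hexadecimal, padded to 16 bits, is 0x88F8.
Split into bytes (most-significant first): 88 F8.
Little-endian: lowest address holds the least-significant byte.
So at ascending addresses the bytes are F8 88.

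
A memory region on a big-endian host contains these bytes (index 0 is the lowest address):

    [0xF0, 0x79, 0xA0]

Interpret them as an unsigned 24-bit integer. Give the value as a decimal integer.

Big-endian stores the most-significant byte at the lowest address.
The bytes are already most-significant first: 0xF079A0.
0xF079A0 = 15759776.

15759776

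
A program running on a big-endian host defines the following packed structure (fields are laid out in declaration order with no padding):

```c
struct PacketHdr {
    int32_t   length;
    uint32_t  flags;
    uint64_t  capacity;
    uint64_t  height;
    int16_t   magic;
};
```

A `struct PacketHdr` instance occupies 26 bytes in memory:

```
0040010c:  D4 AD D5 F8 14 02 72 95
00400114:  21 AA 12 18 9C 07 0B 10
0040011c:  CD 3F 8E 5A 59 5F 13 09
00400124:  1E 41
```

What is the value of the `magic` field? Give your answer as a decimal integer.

`magic` follows `length` (4 B), `flags` (4 B), `capacity` (8 B), `height` (8 B), so it starts at offset 4 + 4 + 8 + 8 = 24 and occupies 2 bytes.
Bytes at offsets 24..25: 1E 41.
Big-endian stores the most-significant byte at the lowest address.
The bytes are already most-significant first: 0x1E41.
0x1E41 = 7745.

7745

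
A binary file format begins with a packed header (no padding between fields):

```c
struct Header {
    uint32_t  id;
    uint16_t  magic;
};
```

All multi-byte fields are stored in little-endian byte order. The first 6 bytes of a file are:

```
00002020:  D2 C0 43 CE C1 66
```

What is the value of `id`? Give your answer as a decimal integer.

3460546770

`id` is the first field, at byte offset 0, occupying 4 bytes.
Bytes at offsets 0..3: D2 C0 43 CE.
In little-endian order the low byte comes first in memory.
Reassemble most-significant byte first: CE 43 C0 D2 → 0xCE43C0D2.
0xCE43C0D2 = 3460546770.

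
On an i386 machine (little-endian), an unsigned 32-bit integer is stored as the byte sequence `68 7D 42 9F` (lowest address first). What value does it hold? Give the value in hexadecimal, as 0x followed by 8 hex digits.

0x9F427D68

Little-endian: lowest address holds the least-significant byte.
Reassemble most-significant byte first: 9F 42 7D 68 → 0x9F427D68.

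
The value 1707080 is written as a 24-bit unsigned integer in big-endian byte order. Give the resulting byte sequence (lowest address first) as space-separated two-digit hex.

1A 0C 48

1707080 in hexadecimal, padded to 24 bits, is 0x1A0C48.
Split into bytes (most-significant first): 1A 0C 48.
In big-endian order the high byte comes first in memory.
So the memory order matches the most-significant-first order: 1A 0C 48.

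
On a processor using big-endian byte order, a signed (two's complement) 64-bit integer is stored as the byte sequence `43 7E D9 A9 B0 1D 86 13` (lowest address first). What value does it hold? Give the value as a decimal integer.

In big-endian order the high byte comes first in memory.
The bytes are already most-significant first: 0x437ED9A9B01D8613.
0x437ED9A9B01D8613 = 4863563970434139667.

4863563970434139667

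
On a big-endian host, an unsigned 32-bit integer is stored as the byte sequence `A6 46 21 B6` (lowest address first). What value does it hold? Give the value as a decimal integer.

Big-endian stores the most-significant byte at the lowest address.
The bytes are already most-significant first: 0xA64621B6.
0xA64621B6 = 2789614006.

2789614006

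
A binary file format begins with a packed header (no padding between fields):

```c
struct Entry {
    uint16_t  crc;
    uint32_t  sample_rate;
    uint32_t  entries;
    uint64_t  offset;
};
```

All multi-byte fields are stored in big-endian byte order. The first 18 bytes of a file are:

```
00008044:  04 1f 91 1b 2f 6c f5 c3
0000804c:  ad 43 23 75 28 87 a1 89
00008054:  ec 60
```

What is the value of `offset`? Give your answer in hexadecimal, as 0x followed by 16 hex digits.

0x23752887A189EC60

`offset` follows `crc` (2 B), `sample_rate` (4 B), `entries` (4 B), so it starts at offset 2 + 4 + 4 = 10 and occupies 8 bytes.
Bytes at offsets 10..17: 23 75 28 87 A1 89 EC 60.
Big-endian: lowest address holds the most-significant byte.
The bytes are already most-significant first: 0x23752887A189EC60.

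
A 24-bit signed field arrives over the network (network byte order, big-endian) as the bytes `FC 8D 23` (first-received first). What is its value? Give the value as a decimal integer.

In big-endian order the high byte comes first in memory.
The bytes are already most-significant first: 0xFC8D23.
Top bit is set, so as a signed 24-bit value this is 0xFC8D23 − 2^24 = -226013.

-226013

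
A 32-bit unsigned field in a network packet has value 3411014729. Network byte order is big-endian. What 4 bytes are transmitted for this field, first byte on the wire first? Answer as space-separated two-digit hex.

CB 4F F4 49

3411014729 in hexadecimal, padded to 32 bits, is 0xCB4FF449.
Split into bytes (most-significant first): CB 4F F4 49.
In big-endian order the high byte comes first in memory.
So the memory order matches the most-significant-first order: CB 4F F4 49.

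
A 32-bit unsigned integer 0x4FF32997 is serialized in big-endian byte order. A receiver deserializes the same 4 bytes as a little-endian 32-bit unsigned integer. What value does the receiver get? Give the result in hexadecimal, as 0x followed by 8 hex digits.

Stored big-endian, the bytes at ascending addresses are 4F F3 29 97.
Read back as little-endian, the first byte is least significant, giving 0x9729F34F.

0x9729F34F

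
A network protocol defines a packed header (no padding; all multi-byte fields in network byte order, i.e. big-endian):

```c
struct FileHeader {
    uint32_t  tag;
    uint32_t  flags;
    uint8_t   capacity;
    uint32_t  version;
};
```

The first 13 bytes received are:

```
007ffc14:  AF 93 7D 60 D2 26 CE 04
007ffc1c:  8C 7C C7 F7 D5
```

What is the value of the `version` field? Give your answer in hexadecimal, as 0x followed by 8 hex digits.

`version` follows `tag` (4 B), `flags` (4 B), `capacity` (1 B), so it starts at offset 4 + 4 + 1 = 9 and occupies 4 bytes.
Bytes at offsets 9..12: 7C C7 F7 D5.
Big-endian stores the most-significant byte at the lowest address.
The bytes are already most-significant first: 0x7CC7F7D5.

0x7CC7F7D5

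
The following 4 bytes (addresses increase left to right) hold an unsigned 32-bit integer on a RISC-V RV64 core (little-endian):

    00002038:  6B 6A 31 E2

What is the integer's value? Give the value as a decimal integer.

Little-endian: lowest address holds the least-significant byte.
Reassemble most-significant byte first: E2 31 6A 6B → 0xE2316A6B.
0xE2316A6B = 3794889323.

3794889323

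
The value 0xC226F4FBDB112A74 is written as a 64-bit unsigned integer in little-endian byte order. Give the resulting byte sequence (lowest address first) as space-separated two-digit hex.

Split into bytes (most-significant first): C2 26 F4 FB DB 11 2A 74.
In little-endian order the low byte comes first in memory.
So at ascending addresses the bytes are 74 2A 11 DB FB F4 26 C2.

74 2A 11 DB FB F4 26 C2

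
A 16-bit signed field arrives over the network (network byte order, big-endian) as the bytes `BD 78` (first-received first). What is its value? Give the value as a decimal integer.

-17032

In big-endian order the high byte comes first in memory.
The bytes are already most-significant first: 0xBD78.
Top bit is set, so as a signed 16-bit value this is 0xBD78 − 2^16 = -17032.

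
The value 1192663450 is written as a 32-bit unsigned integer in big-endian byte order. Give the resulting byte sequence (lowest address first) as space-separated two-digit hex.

1192663450 in hexadecimal, padded to 32 bits, is 0x4716999A.
Split into bytes (most-significant first): 47 16 99 9A.
Big-endian stores the most-significant byte at the lowest address.
So the memory order matches the most-significant-first order: 47 16 99 9A.

47 16 99 9A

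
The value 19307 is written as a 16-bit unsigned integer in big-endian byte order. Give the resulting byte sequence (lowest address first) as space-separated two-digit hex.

4B 6B

19307 in hexadecimal, padded to 16 bits, is 0x4B6B.
Split into bytes (most-significant first): 4B 6B.
Big-endian: lowest address holds the most-significant byte.
So the memory order matches the most-significant-first order: 4B 6B.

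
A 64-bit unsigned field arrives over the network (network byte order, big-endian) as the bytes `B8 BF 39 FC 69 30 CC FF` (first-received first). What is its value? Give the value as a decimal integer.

13312422779789823231

Big-endian: lowest address holds the most-significant byte.
The bytes are already most-significant first: 0xB8BF39FC6930CCFF.
0xB8BF39FC6930CCFF = 13312422779789823231.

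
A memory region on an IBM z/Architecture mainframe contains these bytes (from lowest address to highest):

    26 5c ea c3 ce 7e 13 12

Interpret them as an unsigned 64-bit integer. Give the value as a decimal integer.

In big-endian order the high byte comes first in memory.
The bytes are already most-significant first: 0x265CEAC3CE7E1312.
0x265CEAC3CE7E1312 = 2764342398002533138.

2764342398002533138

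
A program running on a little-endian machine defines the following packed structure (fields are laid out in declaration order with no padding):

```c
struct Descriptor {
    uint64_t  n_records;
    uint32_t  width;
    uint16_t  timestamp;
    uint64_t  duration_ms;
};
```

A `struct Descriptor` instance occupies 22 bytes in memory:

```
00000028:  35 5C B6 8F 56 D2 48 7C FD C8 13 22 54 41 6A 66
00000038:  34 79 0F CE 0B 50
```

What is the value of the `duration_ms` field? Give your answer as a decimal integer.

5767930313631360618

`duration_ms` follows `n_records` (8 B), `width` (4 B), `timestamp` (2 B), so it starts at offset 8 + 4 + 2 = 14 and occupies 8 bytes.
Bytes at offsets 14..21: 6A 66 34 79 0F CE 0B 50.
In little-endian order the low byte comes first in memory.
Reassemble most-significant byte first: 50 0B CE 0F 79 34 66 6A → 0x500BCE0F7934666A.
0x500BCE0F7934666A = 5767930313631360618.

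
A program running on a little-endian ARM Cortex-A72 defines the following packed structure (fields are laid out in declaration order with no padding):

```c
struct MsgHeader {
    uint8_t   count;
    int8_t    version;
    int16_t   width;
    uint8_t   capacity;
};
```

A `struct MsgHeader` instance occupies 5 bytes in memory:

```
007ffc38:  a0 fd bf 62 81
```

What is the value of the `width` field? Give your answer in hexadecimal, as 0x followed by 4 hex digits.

`width` follows `count` (1 B), `version` (1 B), so it starts at offset 1 + 1 = 2 and occupies 2 bytes.
Bytes at offsets 2..3: BF 62.
In little-endian order the low byte comes first in memory.
Reassemble most-significant byte first: 62 BF → 0x62BF.

0x62BF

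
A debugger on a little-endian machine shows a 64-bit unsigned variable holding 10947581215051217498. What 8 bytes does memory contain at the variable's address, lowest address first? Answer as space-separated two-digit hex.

10947581215051217498 in hexadecimal, padded to 64 bits, is 0x97ED9F1CC0DDFA5A.
Split into bytes (most-significant first): 97 ED 9F 1C C0 DD FA 5A.
Little-endian: lowest address holds the least-significant byte.
So at ascending addresses the bytes are 5A FA DD C0 1C 9F ED 97.

5A FA DD C0 1C 9F ED 97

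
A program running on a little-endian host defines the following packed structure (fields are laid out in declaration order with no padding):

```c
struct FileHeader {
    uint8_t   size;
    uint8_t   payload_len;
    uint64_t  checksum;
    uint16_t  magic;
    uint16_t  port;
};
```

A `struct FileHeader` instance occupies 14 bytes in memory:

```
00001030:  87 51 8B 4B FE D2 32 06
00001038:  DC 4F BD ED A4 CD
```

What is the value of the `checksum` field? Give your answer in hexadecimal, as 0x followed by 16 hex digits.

`checksum` follows `size` (1 B), `payload_len` (1 B), so it starts at offset 1 + 1 = 2 and occupies 8 bytes.
Bytes at offsets 2..9: 8B 4B FE D2 32 06 DC 4F.
Little-endian: lowest address holds the least-significant byte.
Reassemble most-significant byte first: 4F DC 06 32 D2 FE 4B 8B → 0x4FDC0632D2FE4B8B.

0x4FDC0632D2FE4B8B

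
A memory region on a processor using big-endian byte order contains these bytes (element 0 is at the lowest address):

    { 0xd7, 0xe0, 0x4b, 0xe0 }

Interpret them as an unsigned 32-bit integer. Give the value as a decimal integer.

3621800928

Big-endian stores the most-significant byte at the lowest address.
The bytes are already most-significant first: 0xD7E04BE0.
0xD7E04BE0 = 3621800928.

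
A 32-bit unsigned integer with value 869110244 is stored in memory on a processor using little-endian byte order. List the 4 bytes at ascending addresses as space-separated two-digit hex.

E4 91 CD 33

869110244 in hexadecimal, padded to 32 bits, is 0x33CD91E4.
Split into bytes (most-significant first): 33 CD 91 E4.
Little-endian stores the least-significant byte at the lowest address.
So at ascending addresses the bytes are E4 91 CD 33.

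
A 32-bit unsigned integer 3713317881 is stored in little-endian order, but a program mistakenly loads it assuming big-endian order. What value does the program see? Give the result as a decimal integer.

3713317881 in 32-bit hexadecimal is 0xDD54BBF9.
Stored little-endian, the bytes at ascending addresses are F9 BB 54 DD.
Read back as big-endian, the last byte is least significant, giving 0xF9BB54DD.
0xF9BB54DD = 4189803741.

4189803741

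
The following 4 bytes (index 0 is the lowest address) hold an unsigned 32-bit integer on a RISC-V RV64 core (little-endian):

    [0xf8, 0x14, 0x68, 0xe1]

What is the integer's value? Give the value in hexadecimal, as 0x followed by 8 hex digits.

0xE16814F8

In little-endian order the low byte comes first in memory.
Reassemble most-significant byte first: E1 68 14 F8 → 0xE16814F8.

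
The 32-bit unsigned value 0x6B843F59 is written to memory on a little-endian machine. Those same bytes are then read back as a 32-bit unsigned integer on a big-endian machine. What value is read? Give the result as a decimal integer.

1497334891

Stored little-endian, the bytes at ascending addresses are 59 3F 84 6B.
Read back as big-endian, the last byte is least significant, giving 0x593F846B.
0x593F846B = 1497334891.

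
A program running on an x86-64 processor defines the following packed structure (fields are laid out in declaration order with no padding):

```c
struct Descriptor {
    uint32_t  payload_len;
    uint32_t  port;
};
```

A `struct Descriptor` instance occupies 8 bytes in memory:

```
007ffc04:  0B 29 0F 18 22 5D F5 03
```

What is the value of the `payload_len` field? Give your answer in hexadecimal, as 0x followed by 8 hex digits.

`payload_len` is the first field, at byte offset 0, occupying 4 bytes.
Bytes at offsets 0..3: 0B 29 0F 18.
In little-endian order the low byte comes first in memory.
Reassemble most-significant byte first: 18 0F 29 0B → 0x180F290B.

0x180F290B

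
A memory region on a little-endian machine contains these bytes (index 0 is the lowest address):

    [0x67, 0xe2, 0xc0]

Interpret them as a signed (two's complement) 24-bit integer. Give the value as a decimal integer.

In little-endian order the low byte comes first in memory.
Reassemble most-significant byte first: C0 E2 67 → 0xC0E267.
Top bit is set, so as a signed 24-bit value this is 0xC0E267 − 2^24 = -4136345.

-4136345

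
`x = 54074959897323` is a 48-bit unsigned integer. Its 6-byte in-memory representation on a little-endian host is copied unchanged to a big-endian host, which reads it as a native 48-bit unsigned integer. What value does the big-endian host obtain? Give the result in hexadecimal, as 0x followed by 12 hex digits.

0xEBA2C64E2E31

54074959897323 in 48-bit hexadecimal is 0x312E4EC6A2EB.
Stored little-endian, the bytes at ascending addresses are EB A2 C6 4E 2E 31.
Read back as big-endian, the last byte is least significant, giving 0xEBA2C64E2E31.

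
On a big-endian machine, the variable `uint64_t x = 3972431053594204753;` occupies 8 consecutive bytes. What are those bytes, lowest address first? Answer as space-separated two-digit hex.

37 20 E8 FF 14 36 9A 51

3972431053594204753 in hexadecimal, padded to 64 bits, is 0x3720E8FF14369A51.
Split into bytes (most-significant first): 37 20 E8 FF 14 36 9A 51.
In big-endian order the high byte comes first in memory.
So the memory order matches the most-significant-first order: 37 20 E8 FF 14 36 9A 51.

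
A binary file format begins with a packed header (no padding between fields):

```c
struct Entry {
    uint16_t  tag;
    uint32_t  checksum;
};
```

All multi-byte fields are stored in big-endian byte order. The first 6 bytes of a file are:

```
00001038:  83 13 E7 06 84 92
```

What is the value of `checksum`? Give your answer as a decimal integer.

3875964050

`checksum` follows `tag` (2 bytes), so it starts at byte offset 2 and occupies 4 bytes.
Bytes at offsets 2..5: E7 06 84 92.
Big-endian stores the most-significant byte at the lowest address.
The bytes are already most-significant first: 0xE7068492.
0xE7068492 = 3875964050.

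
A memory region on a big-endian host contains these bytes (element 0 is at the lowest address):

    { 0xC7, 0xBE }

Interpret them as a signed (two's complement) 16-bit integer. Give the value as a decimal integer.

Big-endian: lowest address holds the most-significant byte.
The bytes are already most-significant first: 0xC7BE.
Top bit is set, so as a signed 16-bit value this is 0xC7BE − 2^16 = -14402.

-14402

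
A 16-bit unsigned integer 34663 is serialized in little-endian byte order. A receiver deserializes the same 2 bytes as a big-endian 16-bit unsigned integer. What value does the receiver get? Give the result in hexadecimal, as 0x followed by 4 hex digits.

34663 in 16-bit hexadecimal is 0x8767.
Stored little-endian, the bytes at ascending addresses are 67 87.
Read back as big-endian, the last byte is least significant, giving 0x6787.

0x6787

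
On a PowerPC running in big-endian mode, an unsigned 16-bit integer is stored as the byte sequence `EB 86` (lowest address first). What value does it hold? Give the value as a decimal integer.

Big-endian: lowest address holds the most-significant byte.
The bytes are already most-significant first: 0xEB86.
0xEB86 = 60294.

60294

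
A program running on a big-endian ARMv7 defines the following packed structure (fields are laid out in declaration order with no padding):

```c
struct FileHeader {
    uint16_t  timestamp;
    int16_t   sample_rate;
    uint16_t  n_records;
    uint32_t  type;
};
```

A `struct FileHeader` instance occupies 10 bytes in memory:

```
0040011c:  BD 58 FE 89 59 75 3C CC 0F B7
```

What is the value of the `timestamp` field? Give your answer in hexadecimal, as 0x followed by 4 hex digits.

0xBD58

`timestamp` is the first field, at byte offset 0, occupying 2 bytes.
Bytes at offsets 0..1: BD 58.
In big-endian order the high byte comes first in memory.
The bytes are already most-significant first: 0xBD58.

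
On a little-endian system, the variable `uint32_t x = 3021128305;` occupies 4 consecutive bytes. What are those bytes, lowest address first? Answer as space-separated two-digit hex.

71 C2 12 B4

3021128305 in hexadecimal, padded to 32 bits, is 0xB412C271.
Split into bytes (most-significant first): B4 12 C2 71.
Little-endian: lowest address holds the least-significant byte.
So at ascending addresses the bytes are 71 C2 12 B4.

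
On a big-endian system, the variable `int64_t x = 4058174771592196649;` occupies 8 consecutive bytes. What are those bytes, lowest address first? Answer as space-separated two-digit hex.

38 51 88 74 21 34 72 29

4058174771592196649 in hexadecimal, padded to 64 bits, is 0x3851887421347229.
Split into bytes (most-significant first): 38 51 88 74 21 34 72 29.
In big-endian order the high byte comes first in memory.
So the memory order matches the most-significant-first order: 38 51 88 74 21 34 72 29.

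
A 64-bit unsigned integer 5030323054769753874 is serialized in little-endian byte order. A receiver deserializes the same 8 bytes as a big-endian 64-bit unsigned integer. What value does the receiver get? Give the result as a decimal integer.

5030323054769753874 in 64-bit hexadecimal is 0x45CF4C2AA1024F12.
Stored little-endian, the bytes at ascending addresses are 12 4F 02 A1 2A 4C CF 45.
Read back as big-endian, the last byte is least significant, giving 0x124F02A12A4CCF45.
0x124F02A12A4CCF45 = 1319276107065511749.

1319276107065511749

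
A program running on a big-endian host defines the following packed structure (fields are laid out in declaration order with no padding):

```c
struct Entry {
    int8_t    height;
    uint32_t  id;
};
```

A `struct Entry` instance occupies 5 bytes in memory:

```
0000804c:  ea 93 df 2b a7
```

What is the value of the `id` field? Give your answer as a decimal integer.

2480876455

`id` follows `height` (1 byte), so it starts at byte offset 1 and occupies 4 bytes.
Bytes at offsets 1..4: 93 DF 2B A7.
Big-endian stores the most-significant byte at the lowest address.
The bytes are already most-significant first: 0x93DF2BA7.
0x93DF2BA7 = 2480876455.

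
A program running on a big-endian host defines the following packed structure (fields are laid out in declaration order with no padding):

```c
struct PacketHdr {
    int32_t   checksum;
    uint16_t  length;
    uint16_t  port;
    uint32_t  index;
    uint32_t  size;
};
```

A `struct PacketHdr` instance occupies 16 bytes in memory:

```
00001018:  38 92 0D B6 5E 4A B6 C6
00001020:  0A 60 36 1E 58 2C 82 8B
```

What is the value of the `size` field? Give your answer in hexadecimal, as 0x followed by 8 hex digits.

0x582C828B

`size` follows `checksum` (4 B), `length` (2 B), `port` (2 B), `index` (4 B), so it starts at offset 4 + 2 + 2 + 4 = 12 and occupies 4 bytes.
Bytes at offsets 12..15: 58 2C 82 8B.
Big-endian: lowest address holds the most-significant byte.
The bytes are already most-significant first: 0x582C828B.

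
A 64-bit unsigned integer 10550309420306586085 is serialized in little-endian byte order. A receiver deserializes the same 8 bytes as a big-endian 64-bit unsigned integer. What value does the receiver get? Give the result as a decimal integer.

10550309420306586085 in 64-bit hexadecimal is 0x926A3A8513D4D9E5.
Stored little-endian, the bytes at ascending addresses are E5 D9 D4 13 85 3A 6A 92.
Read back as big-endian, the last byte is least significant, giving 0xE5D9D413853A6A92.
0xE5D9D413853A6A92 = 16562502284936374930.

16562502284936374930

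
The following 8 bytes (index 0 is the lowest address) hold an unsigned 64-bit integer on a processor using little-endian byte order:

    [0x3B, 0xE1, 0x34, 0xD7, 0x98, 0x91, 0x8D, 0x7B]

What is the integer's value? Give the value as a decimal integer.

8902932124012962107

In little-endian order the low byte comes first in memory.
Reassemble most-significant byte first: 7B 8D 91 98 D7 34 E1 3B → 0x7B8D9198D734E13B.
0x7B8D9198D734E13B = 8902932124012962107.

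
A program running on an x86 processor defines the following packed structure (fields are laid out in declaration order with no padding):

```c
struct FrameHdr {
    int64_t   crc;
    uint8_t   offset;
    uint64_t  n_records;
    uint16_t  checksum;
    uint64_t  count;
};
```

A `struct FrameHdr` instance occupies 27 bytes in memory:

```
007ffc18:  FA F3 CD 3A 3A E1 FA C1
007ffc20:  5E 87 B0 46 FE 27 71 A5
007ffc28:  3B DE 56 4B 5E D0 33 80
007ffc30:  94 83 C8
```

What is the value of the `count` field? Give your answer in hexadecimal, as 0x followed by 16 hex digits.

0xC883948033D05E4B

`count` follows `crc` (8 B), `offset` (1 B), `n_records` (8 B), `checksum` (2 B), so it starts at offset 8 + 1 + 8 + 2 = 19 and occupies 8 bytes.
Bytes at offsets 19..26: 4B 5E D0 33 80 94 83 C8.
Little-endian stores the least-significant byte at the lowest address.
Reassemble most-significant byte first: C8 83 94 80 33 D0 5E 4B → 0xC883948033D05E4B.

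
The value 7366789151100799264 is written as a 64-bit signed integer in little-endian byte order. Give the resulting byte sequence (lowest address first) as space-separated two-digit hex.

20 89 90 B6 B3 17 3C 66

7366789151100799264 in hexadecimal, padded to 64 bits, is 0x663C17B3B6908920.
Split into bytes (most-significant first): 66 3C 17 B3 B6 90 89 20.
In little-endian order the low byte comes first in memory.
So at ascending addresses the bytes are 20 89 90 B6 B3 17 3C 66.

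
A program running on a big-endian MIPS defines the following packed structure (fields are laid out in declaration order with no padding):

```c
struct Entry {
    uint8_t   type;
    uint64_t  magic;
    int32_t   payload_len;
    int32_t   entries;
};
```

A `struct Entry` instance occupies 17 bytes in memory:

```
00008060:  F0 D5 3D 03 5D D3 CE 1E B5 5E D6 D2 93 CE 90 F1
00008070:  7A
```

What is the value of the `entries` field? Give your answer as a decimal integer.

`entries` follows `type` (1 B), `magic` (8 B), `payload_len` (4 B), so it starts at offset 1 + 8 + 4 = 13 and occupies 4 bytes.
Bytes at offsets 13..16: CE 90 F1 7A.
Big-endian stores the most-significant byte at the lowest address.
The bytes are already most-significant first: 0xCE90F17A.
Top bit is set, so as a signed 32-bit value this is 0xCE90F17A − 2^32 = -829361798.

-829361798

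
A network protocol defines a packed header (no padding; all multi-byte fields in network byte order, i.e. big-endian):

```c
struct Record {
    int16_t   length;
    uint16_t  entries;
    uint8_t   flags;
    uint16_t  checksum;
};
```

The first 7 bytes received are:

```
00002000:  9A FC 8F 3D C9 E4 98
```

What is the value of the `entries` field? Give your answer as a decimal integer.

36669

`entries` follows `length` (2 bytes), so it starts at byte offset 2 and occupies 2 bytes.
Bytes at offsets 2..3: 8F 3D.
Big-endian stores the most-significant byte at the lowest address.
The bytes are already most-significant first: 0x8F3D.
0x8F3D = 36669.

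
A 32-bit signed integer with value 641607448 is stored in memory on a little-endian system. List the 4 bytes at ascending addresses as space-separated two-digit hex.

641607448 in hexadecimal, padded to 32 bits, is 0x263E2718.
Split into bytes (most-significant first): 26 3E 27 18.
In little-endian order the low byte comes first in memory.
So at ascending addresses the bytes are 18 27 3E 26.

18 27 3E 26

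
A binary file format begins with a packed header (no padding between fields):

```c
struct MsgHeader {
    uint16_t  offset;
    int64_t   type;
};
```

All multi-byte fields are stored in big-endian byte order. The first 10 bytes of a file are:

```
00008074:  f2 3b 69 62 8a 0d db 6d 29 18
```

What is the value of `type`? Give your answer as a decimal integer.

`type` follows `offset` (2 bytes), so it starts at byte offset 2 and occupies 8 bytes.
Bytes at offsets 2..9: 69 62 8A 0D DB 6D 29 18.
In big-endian order the high byte comes first in memory.
The bytes are already most-significant first: 0x69628A0DDB6D2918.
0x69628A0DDB6D2918 = 7593783713820649752.

7593783713820649752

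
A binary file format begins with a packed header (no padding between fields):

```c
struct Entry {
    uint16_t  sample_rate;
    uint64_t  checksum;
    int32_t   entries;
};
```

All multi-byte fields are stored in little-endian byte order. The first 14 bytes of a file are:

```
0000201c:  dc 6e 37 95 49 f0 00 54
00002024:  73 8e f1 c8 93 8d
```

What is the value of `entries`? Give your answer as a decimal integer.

`entries` follows `sample_rate` (2 B), `checksum` (8 B), so it starts at offset 2 + 8 = 10 and occupies 4 bytes.
Bytes at offsets 10..13: F1 C8 93 8D.
Little-endian stores the least-significant byte at the lowest address.
Reassemble most-significant byte first: 8D 93 C8 F1 → 0x8D93C8F1.
Top bit is set, so as a signed 32-bit value this is 0x8D93C8F1 − 2^32 = -1919694607.

-1919694607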